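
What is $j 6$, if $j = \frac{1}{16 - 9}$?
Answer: $\frac{6}{7} \approx 0.85714$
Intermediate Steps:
$j = \frac{1}{7} \approx 0.14286$
$j 6 = \frac{1}{7} \cdot 6 = \frac{6}{7}$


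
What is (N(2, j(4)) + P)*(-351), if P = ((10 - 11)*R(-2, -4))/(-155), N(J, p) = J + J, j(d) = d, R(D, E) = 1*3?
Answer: -218673/155 ≈ -1410.8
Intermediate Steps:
R(D, E) = 3
N(J, p) = 2*J
P = 3/155 (P = ((10 - 11)*3)/(-155) = -1*3*(-1/155) = -3*(-1/155) = 3/155 ≈ 0.019355)
(N(2, j(4)) + P)*(-351) = (2*2 + 3/155)*(-351) = (4 + 3/155)*(-351) = (623/155)*(-351) = -218673/155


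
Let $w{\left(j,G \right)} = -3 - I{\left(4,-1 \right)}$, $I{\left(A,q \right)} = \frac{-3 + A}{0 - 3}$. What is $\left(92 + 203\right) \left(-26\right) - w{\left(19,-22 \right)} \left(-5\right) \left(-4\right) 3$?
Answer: $-7510$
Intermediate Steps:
$I{\left(A,q \right)} = 1 - \frac{A}{3}$ ($I{\left(A,q \right)} = \frac{-3 + A}{-3} = \left(-3 + A\right) \left(- \frac{1}{3}\right) = 1 - \frac{A}{3}$)
$w{\left(j,G \right)} = - \frac{8}{3}$ ($w{\left(j,G \right)} = -3 - \left(1 - \frac{4}{3}\right) = -3 - - \frac{1}{3} = -3 + \frac{1}{3} = - \frac{8}{3}$)
$\left(92 + 203\right) \left(-26\right) - w{\left(19,-22 \right)} \left(-5\right) \left(-4\right) 3 = \left(92 + 203\right) \left(-26\right) - - \frac{8 \left(-5\right) \left(-4\right) 3}{3} = 295 \left(-26\right) - - \frac{8 \cdot 20 \cdot 3}{3} = -7670 - \left(- \frac{8}{3}\right) 60 = -7670 - -160 = -7670 + 160 = -7510$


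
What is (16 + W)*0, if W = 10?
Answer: 0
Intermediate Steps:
(16 + W)*0 = (16 + 10)*0 = 26*0 = 0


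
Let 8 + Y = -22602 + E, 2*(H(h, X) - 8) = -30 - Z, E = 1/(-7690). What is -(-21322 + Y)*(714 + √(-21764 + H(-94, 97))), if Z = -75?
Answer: 120607837917/3845 + 337837081*I*√86934/15380 ≈ 3.1367e+7 + 6.4766e+6*I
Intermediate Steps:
E = -1/7690 ≈ -0.00013004
H(h, X) = 61/2 (H(h, X) = 8 + (-30 - 1*(-75))/2 = 8 + (-30 + 75)/2 = 8 + (½)*45 = 8 + 45/2 = 61/2)
Y = -173870901/7690 (Y = -8 + (-22602 - 1/7690) = -8 - 173809381/7690 = -173870901/7690 ≈ -22610.)
-(-21322 + Y)*(714 + √(-21764 + H(-94, 97))) = -(-21322 - 173870901/7690)*(714 + √(-21764 + 61/2)) = -(-337837081)*(714 + √(-43467/2))/7690 = -(-337837081)*(714 + I*√86934/2)/7690 = -(-120607837917/3845 - 337837081*I*√86934/15380) = 120607837917/3845 + 337837081*I*√86934/15380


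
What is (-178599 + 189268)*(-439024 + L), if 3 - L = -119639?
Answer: -3407486558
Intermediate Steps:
L = 119642 (L = 3 - 1*(-119639) = 3 + 119639 = 119642)
(-178599 + 189268)*(-439024 + L) = (-178599 + 189268)*(-439024 + 119642) = 10669*(-319382) = -3407486558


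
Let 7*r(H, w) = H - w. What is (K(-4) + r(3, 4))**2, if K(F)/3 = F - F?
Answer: 1/49 ≈ 0.020408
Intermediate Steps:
r(H, w) = -w/7 + H/7 (r(H, w) = (H - w)/7 = -w/7 + H/7)
K(F) = 0 (K(F) = 3*(F - F) = 3*0 = 0)
(K(-4) + r(3, 4))**2 = (0 + (-1/7*4 + (1/7)*3))**2 = (0 + (-4/7 + 3/7))**2 = (0 - 1/7)**2 = (-1/7)**2 = 1/49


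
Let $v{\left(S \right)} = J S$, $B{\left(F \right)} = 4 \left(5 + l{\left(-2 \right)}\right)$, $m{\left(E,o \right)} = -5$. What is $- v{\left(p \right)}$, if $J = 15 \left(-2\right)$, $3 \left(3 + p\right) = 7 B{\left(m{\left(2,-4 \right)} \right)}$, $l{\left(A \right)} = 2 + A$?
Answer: $1310$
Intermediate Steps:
$B{\left(F \right)} = 20$ ($B{\left(F \right)} = 4 \left(5 + \left(2 - 2\right)\right) = 4 \left(5 + 0\right) = 4 \cdot 5 = 20$)
$p = \frac{131}{3}$ ($p = -3 + \frac{7 \cdot 20}{3} = -3 + \frac{1}{3} \cdot 140 = -3 + \frac{140}{3} = \frac{131}{3} \approx 43.667$)
$J = -30$
$v{\left(S \right)} = - 30 S$
$- v{\left(p \right)} = - \frac{\left(-30\right) 131}{3} = \left(-1\right) \left(-1310\right) = 1310$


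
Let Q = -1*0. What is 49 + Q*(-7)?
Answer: 49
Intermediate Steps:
Q = 0
49 + Q*(-7) = 49 + 0*(-7) = 49 + 0 = 49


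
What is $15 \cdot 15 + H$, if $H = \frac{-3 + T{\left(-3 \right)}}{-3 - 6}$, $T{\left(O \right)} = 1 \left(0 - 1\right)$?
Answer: $\frac{2029}{9} \approx 225.44$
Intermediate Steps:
$T{\left(O \right)} = -1$ ($T{\left(O \right)} = 1 \left(-1\right) = -1$)
$H = \frac{4}{9}$ ($H = \frac{-3 - 1}{-3 - 6} = - \frac{4}{-9} = \left(-4\right) \left(- \frac{1}{9}\right) = \frac{4}{9} \approx 0.44444$)
$15 \cdot 15 + H = 15 \cdot 15 + \frac{4}{9} = 225 + \frac{4}{9} = \frac{2029}{9}$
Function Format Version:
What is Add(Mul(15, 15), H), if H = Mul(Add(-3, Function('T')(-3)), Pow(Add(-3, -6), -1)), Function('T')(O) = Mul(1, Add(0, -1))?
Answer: Rational(2029, 9) ≈ 225.44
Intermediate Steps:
Function('T')(O) = -1 (Function('T')(O) = Mul(1, -1) = -1)
H = Rational(4, 9) (H = Mul(Add(-3, -1), Pow(Add(-3, -6), -1)) = Mul(-4, Pow(-9, -1)) = Mul(-4, Rational(-1, 9)) = Rational(4, 9) ≈ 0.44444)
Add(Mul(15, 15), H) = Add(Mul(15, 15), Rational(4, 9)) = Add(225, Rational(4, 9)) = Rational(2029, 9)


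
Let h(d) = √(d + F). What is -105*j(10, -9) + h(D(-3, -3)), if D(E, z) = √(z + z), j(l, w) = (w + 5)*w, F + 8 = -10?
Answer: -3780 + √(-18 + I*√6) ≈ -3779.7 + 4.2524*I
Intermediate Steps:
F = -18 (F = -8 - 10 = -18)
j(l, w) = w*(5 + w) (j(l, w) = (5 + w)*w = w*(5 + w))
D(E, z) = √2*√z (D(E, z) = √(2*z) = √2*√z)
h(d) = √(-18 + d) (h(d) = √(d - 18) = √(-18 + d))
-105*j(10, -9) + h(D(-3, -3)) = -(-945)*(5 - 9) + √(-18 + √2*√(-3)) = -(-945)*(-4) + √(-18 + √2*(I*√3)) = -105*36 + √(-18 + I*√6) = -3780 + √(-18 + I*√6)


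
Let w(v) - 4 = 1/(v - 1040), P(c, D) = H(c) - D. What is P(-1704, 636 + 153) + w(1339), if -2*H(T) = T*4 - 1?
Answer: 1568855/598 ≈ 2623.5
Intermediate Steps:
H(T) = 1/2 - 2*T (H(T) = -(T*4 - 1)/2 = -(4*T - 1)/2 = -(-1 + 4*T)/2 = 1/2 - 2*T)
P(c, D) = 1/2 - D - 2*c (P(c, D) = (1/2 - 2*c) - D = 1/2 - D - 2*c)
w(v) = 4 + 1/(-1040 + v) (w(v) = 4 + 1/(v - 1040) = 4 + 1/(-1040 + v))
P(-1704, 636 + 153) + w(1339) = (1/2 - (636 + 153) - 2*(-1704)) + (-4159 + 4*1339)/(-1040 + 1339) = (1/2 - 1*789 + 3408) + (-4159 + 5356)/299 = (1/2 - 789 + 3408) + (1/299)*1197 = 5239/2 + 1197/299 = 1568855/598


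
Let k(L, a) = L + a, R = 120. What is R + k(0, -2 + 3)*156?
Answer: 276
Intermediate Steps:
R + k(0, -2 + 3)*156 = 120 + (0 + (-2 + 3))*156 = 120 + (0 + 1)*156 = 120 + 1*156 = 120 + 156 = 276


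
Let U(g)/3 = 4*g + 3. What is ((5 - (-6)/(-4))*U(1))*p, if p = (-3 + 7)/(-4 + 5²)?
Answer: 14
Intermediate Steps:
U(g) = 9 + 12*g (U(g) = 3*(4*g + 3) = 3*(3 + 4*g) = 9 + 12*g)
p = 4/21 (p = 4/(-4 + 25) = 4/21 ≈ 0.19048)
((5 - (-6)/(-4))*U(1))*p = ((5 - (-6)/(-4))*(9 + 12*1))*(4/21) = ((5 - (-6)*(-1)/4)*(9 + 12))*(4/21) = ((5 - 1*3/2)*21)*(4/21) = ((5 - 3/2)*21)*(4/21) = ((7/2)*21)*(4/21) = (147/2)*(4/21) = 14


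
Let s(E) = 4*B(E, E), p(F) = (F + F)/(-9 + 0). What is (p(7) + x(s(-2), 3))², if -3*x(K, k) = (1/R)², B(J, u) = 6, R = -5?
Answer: 124609/50625 ≈ 2.4614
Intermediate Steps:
p(F) = -2*F/9 (p(F) = (2*F)/(-9) = (2*F)*(-⅑) = -2*F/9)
s(E) = 24 (s(E) = 4*6 = 24)
x(K, k) = -1/75 (x(K, k) = -(1/(-5))²/3 = -(-⅕)²/3 = -⅓*1/25 = -1/75)
(p(7) + x(s(-2), 3))² = (-2/9*7 - 1/75)² = (-14/9 - 1/75)² = (-353/225)² = 124609/50625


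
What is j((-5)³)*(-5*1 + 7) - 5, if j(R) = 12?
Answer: 19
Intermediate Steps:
j((-5)³)*(-5*1 + 7) - 5 = 12*(-5*1 + 7) - 5 = 12*(-5 + 7) - 5 = 12*2 - 5 = 24 - 5 = 19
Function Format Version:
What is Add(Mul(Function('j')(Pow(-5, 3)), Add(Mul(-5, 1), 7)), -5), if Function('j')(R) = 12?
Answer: 19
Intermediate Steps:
Add(Mul(Function('j')(Pow(-5, 3)), Add(Mul(-5, 1), 7)), -5) = Add(Mul(12, Add(Mul(-5, 1), 7)), -5) = Add(Mul(12, Add(-5, 7)), -5) = Add(Mul(12, 2), -5) = Add(24, -5) = 19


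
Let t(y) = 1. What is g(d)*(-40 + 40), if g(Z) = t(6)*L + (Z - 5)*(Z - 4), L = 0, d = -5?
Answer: 0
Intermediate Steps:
g(Z) = (-5 + Z)*(-4 + Z) (g(Z) = 1*0 + (Z - 5)*(Z - 4) = 0 + (-5 + Z)*(-4 + Z) = (-5 + Z)*(-4 + Z))
g(d)*(-40 + 40) = (20 + (-5)² - 9*(-5))*(-40 + 40) = (20 + 25 + 45)*0 = 90*0 = 0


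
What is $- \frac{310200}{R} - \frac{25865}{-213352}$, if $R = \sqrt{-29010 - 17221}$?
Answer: $\frac{25865}{213352} + \frac{310200 i \sqrt{46231}}{46231} \approx 0.12123 + 1442.7 i$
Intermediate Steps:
$R = i \sqrt{46231}$ ($R = \sqrt{-46231} = i \sqrt{46231} \approx 215.01 i$)
$- \frac{310200}{R} - \frac{25865}{-213352} = - \frac{310200}{i \sqrt{46231}} - \frac{25865}{-213352} = - 310200 \left(- \frac{i \sqrt{46231}}{46231}\right) - - \frac{25865}{213352} = \frac{310200 i \sqrt{46231}}{46231} + \frac{25865}{213352} = \frac{25865}{213352} + \frac{310200 i \sqrt{46231}}{46231}$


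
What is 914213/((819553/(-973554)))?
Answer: -890035723002/819553 ≈ -1.0860e+6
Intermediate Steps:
914213/((819553/(-973554))) = 914213/((819553*(-1/973554))) = 914213/(-819553/973554) = 914213*(-973554/819553) = -890035723002/819553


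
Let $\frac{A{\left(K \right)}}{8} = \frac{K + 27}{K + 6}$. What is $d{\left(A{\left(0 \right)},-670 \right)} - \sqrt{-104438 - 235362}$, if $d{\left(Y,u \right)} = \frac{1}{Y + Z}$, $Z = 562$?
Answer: $\frac{1}{598} - 10 i \sqrt{3398} \approx 0.0016722 - 582.92 i$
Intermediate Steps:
$A{\left(K \right)} = \frac{8 \left(27 + K\right)}{6 + K}$ ($A{\left(K \right)} = 8 \frac{K + 27}{K + 6} = 8 \frac{27 + K}{6 + K} = \frac{8 \left(27 + K\right)}{6 + K}$)
$d{\left(Y,u \right)} = \frac{1}{562 + Y}$ ($d{\left(Y,u \right)} = \frac{1}{Y + 562} = \frac{1}{562 + Y}$)
$d{\left(A{\left(0 \right)},-670 \right)} - \sqrt{-104438 - 235362} = \frac{1}{562 + \frac{8 \left(27 + 0\right)}{6 + 0}} - \sqrt{-104438 - 235362} = \frac{1}{562 + 8 \cdot \frac{1}{6} \cdot 27} - \sqrt{-339800} = \frac{1}{562 + 8 \cdot \frac{1}{6} \cdot 27} - 10 i \sqrt{3398} = \frac{1}{562 + 36} - 10 i \sqrt{3398} = \frac{1}{598} - 10 i \sqrt{3398}$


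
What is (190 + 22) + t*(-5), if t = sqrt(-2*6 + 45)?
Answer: 212 - 5*sqrt(33) ≈ 183.28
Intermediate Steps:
t = sqrt(33) (t = sqrt(-12 + 45) = sqrt(33) ≈ 5.7446)
(190 + 22) + t*(-5) = (190 + 22) + sqrt(33)*(-5) = 212 - 5*sqrt(33)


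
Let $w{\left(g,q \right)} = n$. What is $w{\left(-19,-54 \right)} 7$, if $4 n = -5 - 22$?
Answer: $- \frac{189}{4} \approx -47.25$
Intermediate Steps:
$n = - \frac{27}{4}$ ($n = \frac{-5 - 22}{4} = \frac{1}{4} \left(-27\right) = - \frac{27}{4} \approx -6.75$)
$w{\left(g,q \right)} = - \frac{27}{4}$
$w{\left(-19,-54 \right)} 7 = \left(- \frac{27}{4}\right) 7 = - \frac{189}{4}$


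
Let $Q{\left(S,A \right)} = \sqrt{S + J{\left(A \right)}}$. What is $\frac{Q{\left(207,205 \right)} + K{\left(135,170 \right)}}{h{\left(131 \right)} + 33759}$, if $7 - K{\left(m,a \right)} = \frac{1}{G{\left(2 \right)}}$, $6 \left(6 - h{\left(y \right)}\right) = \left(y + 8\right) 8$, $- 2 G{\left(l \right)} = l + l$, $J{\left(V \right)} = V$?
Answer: $\frac{45}{201478} + \frac{6 \sqrt{103}}{100739} \approx 0.00082782$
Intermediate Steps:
$G{\left(l \right)} = - l$ ($G{\left(l \right)} = - \frac{l + l}{2} = - \frac{2 l}{2} = - l$)
$h{\left(y \right)} = - \frac{14}{3} - \frac{4 y}{3}$ ($h{\left(y \right)} = 6 - \frac{\left(y + 8\right) 8}{6} = 6 - \frac{\left(8 + y\right) 8}{6} = 6 - \frac{64 + 8 y}{6} = 6 - \left(\frac{32}{3} + \frac{4 y}{3}\right) = - \frac{14}{3} - \frac{4 y}{3}$)
$K{\left(m,a \right)} = \frac{15}{2}$ ($K{\left(m,a \right)} = 7 - \frac{1}{\left(-1\right) 2} = 7 - \frac{1}{-2} = 7 - - \frac{1}{2} = 7 + \frac{1}{2} = \frac{15}{2}$)
$Q{\left(S,A \right)} = \sqrt{A + S}$ ($Q{\left(S,A \right)} = \sqrt{S + A} = \sqrt{A + S}$)
$\frac{Q{\left(207,205 \right)} + K{\left(135,170 \right)}}{h{\left(131 \right)} + 33759} = \frac{\sqrt{205 + 207} + \frac{15}{2}}{\left(- \frac{14}{3} - \frac{524}{3}\right) + 33759} = \frac{\sqrt{412} + \frac{15}{2}}{\left(- \frac{14}{3} - \frac{524}{3}\right) + 33759} = \frac{2 \sqrt{103} + \frac{15}{2}}{- \frac{538}{3} + 33759} = \frac{\frac{15}{2} + 2 \sqrt{103}}{\frac{100739}{3}} = \left(\frac{15}{2} + 2 \sqrt{103}\right) \frac{3}{100739} = \frac{45}{201478} + \frac{6 \sqrt{103}}{100739}$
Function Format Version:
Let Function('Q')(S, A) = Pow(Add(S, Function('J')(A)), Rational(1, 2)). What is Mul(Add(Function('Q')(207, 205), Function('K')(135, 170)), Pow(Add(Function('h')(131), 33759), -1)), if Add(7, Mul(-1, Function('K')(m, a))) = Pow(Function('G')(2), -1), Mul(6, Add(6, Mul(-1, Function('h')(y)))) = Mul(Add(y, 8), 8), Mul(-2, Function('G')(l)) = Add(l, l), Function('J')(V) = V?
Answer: Add(Rational(45, 201478), Mul(Rational(6, 100739), Pow(103, Rational(1, 2)))) ≈ 0.00082782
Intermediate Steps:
Function('G')(l) = Mul(-1, l) (Function('G')(l) = Mul(Rational(-1, 2), Add(l, l)) = Mul(Rational(-1, 2), Mul(2, l)) = Mul(-1, l))
Function('h')(y) = Add(Rational(-14, 3), Mul(Rational(-4, 3), y)) (Function('h')(y) = Add(6, Mul(Rational(-1, 6), Mul(Add(y, 8), 8))) = Add(6, Mul(Rational(-1, 6), Mul(Add(8, y), 8))) = Add(6, Mul(Rational(-1, 6), Add(64, Mul(8, y)))) = Add(6, Add(Rational(-32, 3), Mul(Rational(-4, 3), y))) = Add(Rational(-14, 3), Mul(Rational(-4, 3), y)))
Function('K')(m, a) = Rational(15, 2) (Function('K')(m, a) = Add(7, Mul(-1, Pow(Mul(-1, 2), -1))) = Add(7, Mul(-1, Pow(-2, -1))) = Add(7, Mul(-1, Rational(-1, 2))) = Add(7, Rational(1, 2)) = Rational(15, 2))
Function('Q')(S, A) = Pow(Add(A, S), Rational(1, 2)) (Function('Q')(S, A) = Pow(Add(S, A), Rational(1, 2)) = Pow(Add(A, S), Rational(1, 2)))
Mul(Add(Function('Q')(207, 205), Function('K')(135, 170)), Pow(Add(Function('h')(131), 33759), -1)) = Mul(Add(Pow(Add(205, 207), Rational(1, 2)), Rational(15, 2)), Pow(Add(Add(Rational(-14, 3), Mul(Rational(-4, 3), 131)), 33759), -1)) = Mul(Add(Pow(412, Rational(1, 2)), Rational(15, 2)), Pow(Add(Add(Rational(-14, 3), Rational(-524, 3)), 33759), -1)) = Mul(Add(Mul(2, Pow(103, Rational(1, 2))), Rational(15, 2)), Pow(Add(Rational(-538, 3), 33759), -1)) = Mul(Add(Rational(15, 2), Mul(2, Pow(103, Rational(1, 2)))), Pow(Rational(100739, 3), -1)) = Mul(Add(Rational(15, 2), Mul(2, Pow(103, Rational(1, 2)))), Rational(3, 100739)) = Add(Rational(45, 201478), Mul(Rational(6, 100739), Pow(103, Rational(1, 2))))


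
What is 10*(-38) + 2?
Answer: -378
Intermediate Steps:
10*(-38) + 2 = -380 + 2 = -378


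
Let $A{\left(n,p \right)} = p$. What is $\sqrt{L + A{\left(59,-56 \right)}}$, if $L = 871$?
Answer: $\sqrt{815} \approx 28.548$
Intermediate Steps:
$\sqrt{L + A{\left(59,-56 \right)}} = \sqrt{871 - 56} = \sqrt{815}$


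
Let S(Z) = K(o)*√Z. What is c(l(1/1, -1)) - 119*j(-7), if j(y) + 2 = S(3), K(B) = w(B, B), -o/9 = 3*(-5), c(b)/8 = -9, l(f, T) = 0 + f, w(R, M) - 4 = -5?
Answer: 166 + 119*√3 ≈ 372.11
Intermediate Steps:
w(R, M) = -1 (w(R, M) = 4 - 5 = -1)
l(f, T) = f
c(b) = -72 (c(b) = 8*(-9) = -72)
o = 135 (o = -27*(-5) = -9*(-15) = 135)
K(B) = -1
S(Z) = -√Z
j(y) = -2 - √3
c(l(1/1, -1)) - 119*j(-7) = -72 - 119*(-2 - √3) = -72 + (238 + 119*√3) = 166 + 119*√3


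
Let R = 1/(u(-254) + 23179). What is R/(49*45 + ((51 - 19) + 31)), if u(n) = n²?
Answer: 1/198892260 ≈ 5.0279e-9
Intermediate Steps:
R = 1/87695 (R = 1/((-254)² + 23179) = 1/(64516 + 23179) = 1/87695 ≈ 1.1403e-5)
R/(49*45 + ((51 - 19) + 31)) = 1/(87695*(49*45 + ((51 - 19) + 31))) = 1/(87695*(2205 + (32 + 31))) = 1/(87695*(2205 + 63)) = (1/87695)/2268 = (1/87695)*(1/2268) = 1/198892260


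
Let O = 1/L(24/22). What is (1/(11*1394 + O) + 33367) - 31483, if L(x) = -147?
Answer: 4246718895/2254097 ≈ 1884.0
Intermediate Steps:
O = -1/147 (O = 1/(-147) = -1/147 ≈ -0.0068027)
(1/(11*1394 + O) + 33367) - 31483 = (1/(11*1394 - 1/147) + 33367) - 31483 = (1/(15334 - 1/147) + 33367) - 31483 = (1/(2254097/147) + 33367) - 31483 = (147/2254097 + 33367) - 31483 = 75212454746/2254097 - 31483 = 4246718895/2254097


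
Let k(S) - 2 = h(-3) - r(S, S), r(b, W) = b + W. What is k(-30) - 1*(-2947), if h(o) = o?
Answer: 3006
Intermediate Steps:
r(b, W) = W + b
k(S) = -1 - 2*S (k(S) = 2 + (-3 - (S + S)) = 2 + (-3 - 2*S) = -1 - 2*S)
k(-30) - 1*(-2947) = (-1 - 2*(-30)) - 1*(-2947) = (-1 + 60) + 2947 = 59 + 2947 = 3006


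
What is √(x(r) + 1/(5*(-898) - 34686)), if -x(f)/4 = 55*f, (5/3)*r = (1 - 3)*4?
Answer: √405176359870/19588 ≈ 32.496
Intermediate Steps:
r = -24/5 (r = 3*((1 - 3)*4)/5 = 3*(-2*4)/5 = (⅗)*(-8) = -24/5 ≈ -4.8000)
x(f) = -220*f
√(x(r) + 1/(5*(-898) - 34686)) = √(-220*(-24/5) + 1/(5*(-898) - 34686)) = √(1056 + 1/(-4490 - 34686)) = √(1056 + 1/(-39176)) = √(1056 - 1/39176) = √(41369855/39176) = √405176359870/19588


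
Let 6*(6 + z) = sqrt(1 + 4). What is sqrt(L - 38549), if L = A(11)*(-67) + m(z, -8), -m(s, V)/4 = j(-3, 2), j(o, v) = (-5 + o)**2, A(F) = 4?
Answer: I*sqrt(39073) ≈ 197.67*I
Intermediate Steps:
z = -6 + sqrt(5)/6 (z = -6 + sqrt(1 + 4)/6 = -6 + sqrt(5)/6 ≈ -5.6273)
m(s, V) = -256 (m(s, V) = -4*(-5 - 3)**2 = -4*(-8)**2 = -4*64 = -256)
L = -524 (L = 4*(-67) - 256 = -268 - 256 = -524)
sqrt(L - 38549) = sqrt(-524 - 38549) = sqrt(-39073) = I*sqrt(39073)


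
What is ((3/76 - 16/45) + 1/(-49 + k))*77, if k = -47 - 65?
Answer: -1952071/78660 ≈ -24.817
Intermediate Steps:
k = -112
((3/76 - 16/45) + 1/(-49 + k))*77 = ((3/76 - 16/45) + 1/(-49 - 112))*77 = ((3*(1/76) - 16*1/45) + 1/(-161))*77 = ((3/76 - 16/45) - 1/161)*77 = (-1081/3420 - 1/161)*77 = -177461/550620*77 = -1952071/78660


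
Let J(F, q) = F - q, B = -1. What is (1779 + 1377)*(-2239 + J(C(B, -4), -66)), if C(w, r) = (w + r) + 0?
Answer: -6873768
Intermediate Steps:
C(w, r) = r + w (C(w, r) = (r + w) + 0 = r + w)
(1779 + 1377)*(-2239 + J(C(B, -4), -66)) = (1779 + 1377)*(-2239 + ((-4 - 1) - 1*(-66))) = 3156*(-2239 + (-5 + 66)) = 3156*(-2239 + 61) = 3156*(-2178) = -6873768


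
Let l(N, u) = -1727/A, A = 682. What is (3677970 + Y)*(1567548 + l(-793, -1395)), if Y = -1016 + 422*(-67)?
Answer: 177303625714460/31 ≈ 5.7195e+12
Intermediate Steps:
Y = -29290 (Y = -1016 - 28274 = -29290)
l(N, u) = -157/62 (l(N, u) = -1727/682 = -1727*1/682 = -157/62)
(3677970 + Y)*(1567548 + l(-793, -1395)) = (3677970 - 29290)*(1567548 - 157/62) = 3648680*(97187819/62) = 177303625714460/31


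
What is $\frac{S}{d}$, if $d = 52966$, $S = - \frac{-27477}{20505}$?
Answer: $\frac{129}{5098910} \approx 2.53 \cdot 10^{-5}$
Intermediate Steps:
$S = \frac{9159}{6835}$ ($S = - \frac{-27477}{20505} = \left(-1\right) \left(- \frac{9159}{6835}\right) = \frac{9159}{6835} \approx 1.34$)
$\frac{S}{d} = \frac{9159}{6835 \cdot 52966} = \frac{9159}{6835} \cdot \frac{1}{52966} = \frac{129}{5098910}$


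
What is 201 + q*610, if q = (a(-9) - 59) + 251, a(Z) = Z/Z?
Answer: 117931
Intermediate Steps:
a(Z) = 1
q = 193 (q = (1 - 59) + 251 = -58 + 251 = 193)
201 + q*610 = 201 + 193*610 = 201 + 117730 = 117931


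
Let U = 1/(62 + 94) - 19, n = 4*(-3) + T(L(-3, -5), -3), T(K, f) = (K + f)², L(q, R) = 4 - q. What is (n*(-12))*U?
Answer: 11852/13 ≈ 911.69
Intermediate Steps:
n = 4 (n = 4*(-3) + ((4 - 1*(-3)) - 3)² = -12 + ((4 + 3) - 3)² = -12 + (7 - 3)² = -12 + 4² = -12 + 16 = 4)
U = -2963/156 (U = 1/156 - 19 = -2963/156 ≈ -18.994)
(n*(-12))*U = (4*(-12))*(-2963/156) = -48*(-2963/156) = 11852/13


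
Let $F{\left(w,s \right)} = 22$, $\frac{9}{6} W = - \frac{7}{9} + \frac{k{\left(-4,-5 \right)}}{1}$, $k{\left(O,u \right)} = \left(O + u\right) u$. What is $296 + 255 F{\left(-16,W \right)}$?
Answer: $5906$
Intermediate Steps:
$k{\left(O,u \right)} = u \left(O + u\right)$
$W = \frac{796}{27}$ ($W = \frac{2 \left(- \frac{7}{9} + \frac{\left(-5\right) \left(-4 - 5\right)}{1}\right)}{3} = \frac{2 \left(\left(-7\right) \frac{1}{9} + \left(-5\right) \left(-9\right) 1\right)}{3} = \frac{2 \left(- \frac{7}{9} + 45 \cdot 1\right)}{3} = \frac{2 \left(- \frac{7}{9} + 45\right)}{3} = \frac{2}{3} \cdot \frac{398}{9} = \frac{796}{27} \approx 29.481$)
$296 + 255 F{\left(-16,W \right)} = 296 + 255 \cdot 22 = 296 + 5610 = 5906$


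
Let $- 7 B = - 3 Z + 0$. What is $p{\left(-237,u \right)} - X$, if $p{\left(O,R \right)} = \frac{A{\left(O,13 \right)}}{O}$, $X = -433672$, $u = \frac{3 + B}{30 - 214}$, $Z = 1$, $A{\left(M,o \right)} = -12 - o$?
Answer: $\frac{102780289}{237} \approx 4.3367 \cdot 10^{5}$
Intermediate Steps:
$B = \frac{3}{7}$ ($B = - \frac{\left(-3\right) 1 + 0}{7} = - \frac{-3 + 0}{7} = \left(- \frac{1}{7}\right) \left(-3\right) = \frac{3}{7} \approx 0.42857$)
$u = - \frac{3}{161}$ ($u = \frac{3 + \frac{3}{7}}{30 - 214} = \frac{24}{7 \left(-184\right)} = \frac{24}{7} \left(- \frac{1}{184}\right) = - \frac{3}{161} \approx -0.018634$)
$p{\left(O,R \right)} = - \frac{25}{O}$ ($p{\left(O,R \right)} = \frac{-12 - 13}{O} = - \frac{25}{O}$)
$p{\left(-237,u \right)} - X = - \frac{25}{-237} - -433672 = \left(-25\right) \left(- \frac{1}{237}\right) + 433672 = \frac{25}{237} + 433672 = \frac{102780289}{237}$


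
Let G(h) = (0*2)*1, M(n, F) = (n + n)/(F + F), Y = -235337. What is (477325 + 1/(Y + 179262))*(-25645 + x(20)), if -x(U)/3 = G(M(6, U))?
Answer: -137282810789246/11215 ≈ -1.2241e+10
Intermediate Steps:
M(n, F) = n/F (M(n, F) = (2*n)/((2*F)) = (2*n)*(1/(2*F)) = n/F)
G(h) = 0 (G(h) = 0*1 = 0)
x(U) = 0 (x(U) = -3*0 = 0)
(477325 + 1/(Y + 179262))*(-25645 + x(20)) = (477325 + 1/(-235337 + 179262))*(-25645 + 0) = (477325 + 1/(-56075))*(-25645) = (477325 - 1/56075)*(-25645) = (26765999374/56075)*(-25645) = -137282810789246/11215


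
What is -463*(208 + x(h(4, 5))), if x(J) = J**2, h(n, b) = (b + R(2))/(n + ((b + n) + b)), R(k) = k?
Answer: -31225183/324 ≈ -96374.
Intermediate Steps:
h(n, b) = (2 + b)/(2*b + 2*n) (h(n, b) = (b + 2)/(n + ((b + n) + b)) = (2 + b)/(n + (n + 2*b)) = (2 + b)/(2*b + 2*n))
-463*(208 + x(h(4, 5))) = -463*(208 + ((1 + (1/2)*5)/(5 + 4))**2) = -463*(208 + ((1 + 5/2)/9)**2) = -463*(208 + ((1/9)*(7/2))**2) = -463*(208 + (7/18)**2) = -463*(208 + 49/324) = -463*67441/324 = -31225183/324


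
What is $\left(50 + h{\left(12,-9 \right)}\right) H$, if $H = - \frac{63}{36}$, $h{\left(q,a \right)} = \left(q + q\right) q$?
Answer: $- \frac{1183}{2} \approx -591.5$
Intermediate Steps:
$h{\left(q,a \right)} = 2 q^{2}$ ($h{\left(q,a \right)} = 2 q q = 2 q^{2}$)
$H = - \frac{7}{4}$ ($H = \left(-63\right) \frac{1}{36} = - \frac{7}{4} \approx -1.75$)
$\left(50 + h{\left(12,-9 \right)}\right) H = \left(50 + 2 \cdot 12^{2}\right) \left(- \frac{7}{4}\right) = \left(50 + 2 \cdot 144\right) \left(- \frac{7}{4}\right) = \left(50 + 288\right) \left(- \frac{7}{4}\right) = 338 \left(- \frac{7}{4}\right) = - \frac{1183}{2}$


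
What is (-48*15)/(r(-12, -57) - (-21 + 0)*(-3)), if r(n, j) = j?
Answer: 6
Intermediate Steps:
(-48*15)/(r(-12, -57) - (-21 + 0)*(-3)) = (-48*15)/(-57 - (-21 + 0)*(-3)) = -720/(-57 - (-21)*(-3)) = -720/(-57 - 1*63) = -720/(-57 - 63) = -720/(-120) = -720*(-1/120) = 6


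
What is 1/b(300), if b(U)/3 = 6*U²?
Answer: 1/1620000 ≈ 6.1728e-7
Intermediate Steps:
b(U) = 18*U² (b(U) = 3*(6*U²) = 18*U²)
1/b(300) = 1/(18*300²) = 1/(18*90000) = 1/1620000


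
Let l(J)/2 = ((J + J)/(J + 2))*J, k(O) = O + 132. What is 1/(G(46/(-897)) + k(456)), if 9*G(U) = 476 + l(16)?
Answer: 81/52424 ≈ 0.0015451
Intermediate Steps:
k(O) = 132 + O
l(J) = 4*J**2/(2 + J) (l(J) = 2*(((J + J)/(J + 2))*J) = 2*(((2*J)/(2 + J))*J) = 2*((2*J/(2 + J))*J) = 2*(2*J**2/(2 + J)) = 4*J**2/(2 + J))
G(U) = 4796/81 (G(U) = (476 + 4*16**2/(2 + 16))/9 = (476 + 4*256/18)/9 = (476 + 4*256*(1/18))/9 = (476 + 512/9)/9 = (1/9)*(4796/9) = 4796/81)
1/(G(46/(-897)) + k(456)) = 1/(4796/81 + (132 + 456)) = 1/(4796/81 + 588) = 1/(52424/81) = 81/52424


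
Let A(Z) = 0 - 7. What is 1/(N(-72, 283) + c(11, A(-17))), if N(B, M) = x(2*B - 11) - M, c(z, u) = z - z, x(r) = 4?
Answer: -1/279 ≈ -0.0035842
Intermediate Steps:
A(Z) = -7
c(z, u) = 0
N(B, M) = 4 - M
1/(N(-72, 283) + c(11, A(-17))) = 1/((4 - 1*283) + 0) = 1/((4 - 283) + 0) = 1/(-279 + 0) = 1/(-279) = -1/279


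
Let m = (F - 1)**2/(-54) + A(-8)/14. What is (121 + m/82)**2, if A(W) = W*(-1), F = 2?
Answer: 14067938025625/960752016 ≈ 14643.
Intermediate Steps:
A(W) = -W
m = 209/378 (m = (2 - 1)**2/(-54) - 1*(-8)/14 = 1**2*(-1/54) + 8*(1/14) = 1*(-1/54) + 4/7 = -1/54 + 4/7 = 209/378 ≈ 0.55291)
(121 + m/82)**2 = (121 + (209/378)/82)**2 = (121 + (209/378)*(1/82))**2 = (121 + 209/30996)**2 = (3750725/30996)**2 = 14067938025625/960752016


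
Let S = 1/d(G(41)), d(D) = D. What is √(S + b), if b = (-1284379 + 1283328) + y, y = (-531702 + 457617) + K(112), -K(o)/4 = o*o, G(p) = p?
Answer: I*√210649431/41 ≈ 353.99*I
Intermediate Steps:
K(o) = -4*o² (K(o) = -4*o*o = -4*o²)
y = -124261 (y = (-531702 + 457617) - 4*112² = -74085 - 4*12544 = -74085 - 50176 = -124261)
S = 1/41 ≈ 0.024390
b = -125312 (b = (-1284379 + 1283328) - 124261 = -1051 - 124261 = -125312)
√(S + b) = √(1/41 - 125312) = √(-5137791/41) = I*√210649431/41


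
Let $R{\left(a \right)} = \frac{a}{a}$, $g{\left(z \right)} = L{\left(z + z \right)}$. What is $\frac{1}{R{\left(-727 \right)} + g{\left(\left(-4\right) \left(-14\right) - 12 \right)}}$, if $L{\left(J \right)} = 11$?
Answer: $\frac{1}{12} \approx 0.083333$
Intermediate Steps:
$g{\left(z \right)} = 11$
$R{\left(a \right)} = 1$
$\frac{1}{R{\left(-727 \right)} + g{\left(\left(-4\right) \left(-14\right) - 12 \right)}} = \frac{1}{1 + 11} = \frac{1}{12}$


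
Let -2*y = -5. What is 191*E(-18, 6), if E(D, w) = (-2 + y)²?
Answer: 191/4 ≈ 47.750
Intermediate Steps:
y = 5/2 (y = -½*(-5) = 5/2 ≈ 2.5000)
E(D, w) = ¼ (E(D, w) = (-2 + 5/2)² = (½)² = ¼)
191*E(-18, 6) = 191*(¼) = 191/4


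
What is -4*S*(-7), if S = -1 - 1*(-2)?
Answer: 28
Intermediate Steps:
S = 1 (S = -1 + 2 = 1)
-4*S*(-7) = -4*1*(-7) = -4*(-7) = 28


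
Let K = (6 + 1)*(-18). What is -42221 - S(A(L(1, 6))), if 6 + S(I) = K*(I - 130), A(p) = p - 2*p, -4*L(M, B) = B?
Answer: -58406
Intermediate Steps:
L(M, B) = -B/4
A(p) = -p
K = -126 (K = 7*(-18) = -126)
S(I) = 16374 - 126*I (S(I) = -6 - 126*(I - 130) = -6 - 126*(-130 + I) = -6 + (16380 - 126*I) = 16374 - 126*I)
-42221 - S(A(L(1, 6))) = -42221 - (16374 - (-126)*(-¼*6)) = -42221 - (16374 - (-126)*(-3)/2) = -42221 - (16374 - 126*3/2) = -42221 - (16374 - 189) = -42221 - 1*16185 = -42221 - 16185 = -58406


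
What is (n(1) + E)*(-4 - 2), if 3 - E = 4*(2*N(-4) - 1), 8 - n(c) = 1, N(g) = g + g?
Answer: -468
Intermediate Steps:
N(g) = 2*g
n(c) = 7 (n(c) = 8 - 1*1 = 8 - 1 = 7)
E = 71 (E = 3 - 4*(2*(2*(-4)) - 1) = 3 - 4*(2*(-8) - 1) = 3 - 4*(-16 - 1) = 3 - 4*(-17) = 3 - 1*(-68) = 3 + 68 = 71)
(n(1) + E)*(-4 - 2) = (7 + 71)*(-4 - 2) = 78*(-6) = -468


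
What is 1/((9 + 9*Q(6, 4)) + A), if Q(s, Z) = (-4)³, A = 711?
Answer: 1/144 ≈ 0.0069444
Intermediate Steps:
Q(s, Z) = -64
1/((9 + 9*Q(6, 4)) + A) = 1/((9 + 9*(-64)) + 711) = 1/((9 - 576) + 711) = 1/(-567 + 711) = 1/144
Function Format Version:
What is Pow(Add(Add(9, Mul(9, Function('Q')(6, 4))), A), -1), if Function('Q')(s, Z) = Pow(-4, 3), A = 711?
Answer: Rational(1, 144) ≈ 0.0069444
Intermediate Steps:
Function('Q')(s, Z) = -64
Pow(Add(Add(9, Mul(9, Function('Q')(6, 4))), A), -1) = Pow(Add(Add(9, Mul(9, -64)), 711), -1) = Pow(Add(Add(9, -576), 711), -1) = Pow(Add(-567, 711), -1) = Pow(144, -1) = Rational(1, 144)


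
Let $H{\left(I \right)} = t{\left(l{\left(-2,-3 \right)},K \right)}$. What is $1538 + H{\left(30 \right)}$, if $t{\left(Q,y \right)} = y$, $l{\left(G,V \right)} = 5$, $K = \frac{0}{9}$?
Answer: $1538$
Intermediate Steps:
$K = 0$ ($K = 0 \cdot \frac{1}{9} = 0$)
$H{\left(I \right)} = 0$
$1538 + H{\left(30 \right)} = 1538 + 0 = 1538$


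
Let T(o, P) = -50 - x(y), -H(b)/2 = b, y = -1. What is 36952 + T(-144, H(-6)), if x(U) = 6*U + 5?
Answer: 36903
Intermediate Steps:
H(b) = -2*b
x(U) = 5 + 6*U
T(o, P) = -49 (T(o, P) = -50 - (5 + 6*(-1)) = -50 - (5 - 6) = -50 - 1*(-1) = -50 + 1 = -49)
36952 + T(-144, H(-6)) = 36952 - 49 = 36903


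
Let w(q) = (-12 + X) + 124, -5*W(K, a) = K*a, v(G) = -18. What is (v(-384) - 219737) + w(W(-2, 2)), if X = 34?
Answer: -219609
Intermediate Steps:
W(K, a) = -K*a/5
w(q) = 146 (w(q) = (-12 + 34) + 124 = 22 + 124 = 146)
(v(-384) - 219737) + w(W(-2, 2)) = (-18 - 219737) + 146 = -219755 + 146 = -219609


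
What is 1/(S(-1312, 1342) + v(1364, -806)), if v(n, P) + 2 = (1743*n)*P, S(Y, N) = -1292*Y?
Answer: -1/1914531210 ≈ -5.2232e-10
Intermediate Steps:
v(n, P) = -2 + 1743*P*n (v(n, P) = -2 + (1743*n)*P = -2 + 1743*P*n)
1/(S(-1312, 1342) + v(1364, -806)) = 1/(-1292*(-1312) + (-2 + 1743*(-806)*1364)) = 1/(1695104 + (-2 - 1916226312)) = 1/(1695104 - 1916226314) = 1/(-1914531210) = -1/1914531210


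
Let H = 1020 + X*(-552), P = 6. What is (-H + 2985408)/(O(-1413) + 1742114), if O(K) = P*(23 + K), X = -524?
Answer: 192510/123841 ≈ 1.5545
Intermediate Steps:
O(K) = 138 + 6*K (O(K) = 6*(23 + K) = 138 + 6*K)
H = 290268 (H = 1020 - 524*(-552) = 1020 + 289248 = 290268)
(-H + 2985408)/(O(-1413) + 1742114) = (-1*290268 + 2985408)/((138 + 6*(-1413)) + 1742114) = (-290268 + 2985408)/((138 - 8478) + 1742114) = 2695140/(-8340 + 1742114) = 2695140/1733774 = 2695140*(1/1733774) = 192510/123841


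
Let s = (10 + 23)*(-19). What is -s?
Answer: 627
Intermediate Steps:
s = -627 (s = 33*(-19) = -627)
-s = -1*(-627) = 627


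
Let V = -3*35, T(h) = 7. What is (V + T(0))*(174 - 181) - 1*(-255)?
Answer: 941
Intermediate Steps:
V = -105
(V + T(0))*(174 - 181) - 1*(-255) = (-105 + 7)*(174 - 181) - 1*(-255) = -98*(-7) + 255 = 686 + 255 = 941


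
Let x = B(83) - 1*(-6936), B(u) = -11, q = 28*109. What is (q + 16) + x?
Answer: 9993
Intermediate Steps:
q = 3052
x = 6925 (x = -11 - 1*(-6936) = -11 + 6936 = 6925)
(q + 16) + x = (3052 + 16) + 6925 = 3068 + 6925 = 9993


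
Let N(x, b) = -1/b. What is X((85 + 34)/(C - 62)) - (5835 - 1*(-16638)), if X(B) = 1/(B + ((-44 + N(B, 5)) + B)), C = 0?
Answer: -167334113/7446 ≈ -22473.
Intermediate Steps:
X(B) = 1/(-221/5 + 2*B) (X(B) = 1/(B + ((-44 - 1/5) + B)) = 1/(B + ((-44 - 1*⅕) + B)) = 1/(B + ((-44 - ⅕) + B)) = 1/(B + (-221/5 + B)) = 1/(-221/5 + 2*B))
X((85 + 34)/(C - 62)) - (5835 - 1*(-16638)) = 5/(-221 + 10*((85 + 34)/(0 - 62))) - (5835 - 1*(-16638)) = 5/(-221 + 10*(119/(-62))) - (5835 + 16638) = 5/(-221 + 10*(119*(-1/62))) - 1*22473 = 5/(-221 + 10*(-119/62)) - 22473 = 5/(-221 - 595/31) - 22473 = 5/(-7446/31) - 22473 = 5*(-31/7446) - 22473 = -155/7446 - 22473 = -167334113/7446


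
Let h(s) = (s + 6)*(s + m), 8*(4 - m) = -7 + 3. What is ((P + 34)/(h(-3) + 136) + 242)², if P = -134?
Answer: 4597111204/78961 ≈ 58220.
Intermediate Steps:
m = 9/2 (m = 4 - (-7 + 3)/8 = 4 - ⅛*(-4) = 4 + ½ = 9/2 ≈ 4.5000)
h(s) = (6 + s)*(9/2 + s) (h(s) = (s + 6)*(s + 9/2) = (6 + s)*(9/2 + s))
((P + 34)/(h(-3) + 136) + 242)² = ((-134 + 34)/((27 + (-3)² + (21/2)*(-3)) + 136) + 242)² = (-100/((27 + 9 - 63/2) + 136) + 242)² = (-100/(9/2 + 136) + 242)² = (-100/281/2 + 242)² = (-100*2/281 + 242)² = (-200/281 + 242)² = (67802/281)² = 4597111204/78961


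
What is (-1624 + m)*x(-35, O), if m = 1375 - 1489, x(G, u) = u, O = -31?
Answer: 53878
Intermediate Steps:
m = -114
(-1624 + m)*x(-35, O) = (-1624 - 114)*(-31) = -1738*(-31) = 53878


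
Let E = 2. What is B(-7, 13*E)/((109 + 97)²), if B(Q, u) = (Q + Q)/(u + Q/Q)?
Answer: -7/572886 ≈ -1.2219e-5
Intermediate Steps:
B(Q, u) = 2*Q/(1 + u) (B(Q, u) = (2*Q)/(u + 1) = (2*Q)/(1 + u) = 2*Q/(1 + u))
B(-7, 13*E)/((109 + 97)²) = (2*(-7)/(1 + 13*2))/((109 + 97)²) = (2*(-7)/(1 + 26))/(206²) = (2*(-7)/27)/42436 = (2*(-7)*(1/27))*(1/42436) = -14/27*1/42436 = -7/572886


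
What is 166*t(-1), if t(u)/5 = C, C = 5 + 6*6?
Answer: 34030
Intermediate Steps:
C = 41 (C = 5 + 36 = 41)
t(u) = 205 (t(u) = 5*41 = 205)
166*t(-1) = 166*205 = 34030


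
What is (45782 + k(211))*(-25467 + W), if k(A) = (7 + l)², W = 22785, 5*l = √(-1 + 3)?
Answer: -3072973914/25 - 37548*√2/5 ≈ -1.2293e+8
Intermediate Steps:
l = √2/5 (l = √(-1 + 3)/5 = √2/5 ≈ 0.28284)
k(A) = (7 + √2/5)²
(45782 + k(211))*(-25467 + W) = (45782 + (35 + √2)²/25)*(-25467 + 22785) = (45782 + (35 + √2)²/25)*(-2682) = -122787324 - 2682*(35 + √2)²/25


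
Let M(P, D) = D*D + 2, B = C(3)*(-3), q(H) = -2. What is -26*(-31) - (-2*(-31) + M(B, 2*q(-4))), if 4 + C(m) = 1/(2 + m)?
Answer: 726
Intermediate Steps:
C(m) = -4 + 1/(2 + m)
B = 57/5 (B = ((-7 - 4*3)/(2 + 3))*(-3) = ((-7 - 12)/5)*(-3) = ((1/5)*(-19))*(-3) = -19/5*(-3) = 57/5 ≈ 11.400)
M(P, D) = 2 + D**2 (M(P, D) = D**2 + 2 = 2 + D**2)
-26*(-31) - (-2*(-31) + M(B, 2*q(-4))) = -26*(-31) - (-2*(-31) + (2 + (2*(-2))**2)) = 806 - (62 + (2 + (-4)**2)) = 806 - (62 + (2 + 16)) = 806 - (62 + 18) = 806 - 1*80 = 806 - 80 = 726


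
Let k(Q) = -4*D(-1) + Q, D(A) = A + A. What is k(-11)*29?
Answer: -87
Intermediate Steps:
D(A) = 2*A
k(Q) = 8 + Q (k(Q) = -8*(-1) + Q = -4*(-2) + Q = 8 + Q)
k(-11)*29 = (8 - 11)*29 = -3*29 = -87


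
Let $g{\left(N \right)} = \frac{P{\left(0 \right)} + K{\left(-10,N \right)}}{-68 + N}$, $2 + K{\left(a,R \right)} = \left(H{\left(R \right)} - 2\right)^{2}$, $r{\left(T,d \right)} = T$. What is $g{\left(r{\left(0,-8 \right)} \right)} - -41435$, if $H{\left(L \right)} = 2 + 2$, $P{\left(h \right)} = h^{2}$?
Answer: $\frac{1408789}{34} \approx 41435.0$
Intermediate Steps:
$H{\left(L \right)} = 4$
$K{\left(a,R \right)} = 2$ ($K{\left(a,R \right)} = -2 + \left(4 - 2\right)^{2} = -2 + 2^{2} = -2 + 4 = 2$)
$g{\left(N \right)} = \frac{2}{-68 + N}$ ($g{\left(N \right)} = \frac{0^{2} + 2}{-68 + N} = \frac{0 + 2}{-68 + N} = \frac{2}{-68 + N}$)
$g{\left(r{\left(0,-8 \right)} \right)} - -41435 = \frac{2}{-68 + 0} - -41435 = \frac{2}{-68} + 41435 = 2 \left(- \frac{1}{68}\right) + 41435 = - \frac{1}{34} + 41435 = \frac{1408789}{34}$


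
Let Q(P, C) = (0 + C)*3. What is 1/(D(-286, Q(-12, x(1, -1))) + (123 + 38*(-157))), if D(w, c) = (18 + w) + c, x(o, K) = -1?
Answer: -1/6114 ≈ -0.00016356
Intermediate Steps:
Q(P, C) = 3*C (Q(P, C) = C*3 = 3*C)
D(w, c) = 18 + c + w
1/(D(-286, Q(-12, x(1, -1))) + (123 + 38*(-157))) = 1/((18 + 3*(-1) - 286) + (123 + 38*(-157))) = 1/((18 - 3 - 286) + (123 - 5966)) = 1/(-271 - 5843) = 1/(-6114) = -1/6114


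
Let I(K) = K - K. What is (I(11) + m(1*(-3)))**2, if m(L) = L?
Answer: 9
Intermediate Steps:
I(K) = 0
(I(11) + m(1*(-3)))**2 = (0 + 1*(-3))**2 = (0 - 3)**2 = (-3)**2 = 9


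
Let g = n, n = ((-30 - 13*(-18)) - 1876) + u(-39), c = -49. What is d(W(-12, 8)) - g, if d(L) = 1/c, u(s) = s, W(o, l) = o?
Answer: 83838/49 ≈ 1711.0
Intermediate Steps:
n = -1711 (n = ((-30 - 13*(-18)) - 1876) - 39 = ((-30 + 234) - 1876) - 39 = (204 - 1876) - 39 = -1672 - 39 = -1711)
d(L) = -1/49 (d(L) = 1/(-49) = -1/49)
g = -1711
d(W(-12, 8)) - g = -1/49 - 1*(-1711) = -1/49 + 1711 = 83838/49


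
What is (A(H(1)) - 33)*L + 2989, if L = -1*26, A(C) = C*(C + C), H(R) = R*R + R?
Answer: 3639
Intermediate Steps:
H(R) = R + R² (H(R) = R² + R = R + R²)
A(C) = 2*C² (A(C) = C*(2*C) = 2*C²)
L = -26
(A(H(1)) - 33)*L + 2989 = (2*(1*(1 + 1))² - 33)*(-26) + 2989 = (2*(1*2)² - 33)*(-26) + 2989 = (2*2² - 33)*(-26) + 2989 = (2*4 - 33)*(-26) + 2989 = (8 - 33)*(-26) + 2989 = -25*(-26) + 2989 = 650 + 2989 = 3639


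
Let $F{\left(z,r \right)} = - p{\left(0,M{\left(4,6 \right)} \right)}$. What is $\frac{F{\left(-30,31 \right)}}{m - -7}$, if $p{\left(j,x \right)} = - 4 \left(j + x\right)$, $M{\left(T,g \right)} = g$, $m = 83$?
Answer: $\frac{4}{15} \approx 0.26667$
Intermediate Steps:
$p{\left(j,x \right)} = - 4 j - 4 x$
$F{\left(z,r \right)} = 24$ ($F{\left(z,r \right)} = - (\left(-4\right) 0 - 24) = - (0 - 24) = \left(-1\right) \left(-24\right) = 24$)
$\frac{F{\left(-30,31 \right)}}{m - -7} = \frac{24}{83 - -7} = \frac{24}{83 + 7} = \frac{24}{90} = 24 \cdot \frac{1}{90} = \frac{4}{15}$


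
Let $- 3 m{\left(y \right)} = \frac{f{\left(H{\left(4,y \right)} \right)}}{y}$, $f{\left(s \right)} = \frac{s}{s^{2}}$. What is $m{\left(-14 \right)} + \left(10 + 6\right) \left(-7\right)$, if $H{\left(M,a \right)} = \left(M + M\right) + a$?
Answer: $- \frac{28225}{252} \approx -112.0$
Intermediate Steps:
$H{\left(M,a \right)} = a + 2 M$ ($H{\left(M,a \right)} = 2 M + a = a + 2 M$)
$f{\left(s \right)} = \frac{1}{s}$ ($f{\left(s \right)} = \frac{s}{s^{2}} = \frac{1}{s}$)
$m{\left(y \right)} = - \frac{1}{3 y \left(8 + y\right)}$ ($m{\left(y \right)} = - \frac{\frac{1}{y + 2 \cdot 4} \frac{1}{y}}{3} = - \frac{\frac{1}{y + 8} \frac{1}{y}}{3} = - \frac{\frac{1}{8 + y} \frac{1}{y}}{3} = - \frac{\frac{1}{y} \frac{1}{8 + y}}{3} = - \frac{1}{3 y \left(8 + y\right)}$)
$m{\left(-14 \right)} + \left(10 + 6\right) \left(-7\right) = - \frac{1}{3 \left(-14\right) \left(8 - 14\right)} + \left(10 + 6\right) \left(-7\right) = \left(- \frac{1}{3}\right) \left(- \frac{1}{14}\right) \frac{1}{-6} + 16 \left(-7\right) = \left(- \frac{1}{3}\right) \left(- \frac{1}{14}\right) \left(- \frac{1}{6}\right) - 112 = - \frac{1}{252} - 112 = - \frac{28225}{252}$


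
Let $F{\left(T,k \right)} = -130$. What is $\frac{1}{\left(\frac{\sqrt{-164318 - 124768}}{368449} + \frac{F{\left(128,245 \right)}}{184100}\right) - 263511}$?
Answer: $- \frac{12124423330697208137806430}{3194918924856867771497429994529} - \frac{124877719516900 i \sqrt{289086}}{3194918924856867771497429994529} \approx -3.7949 \cdot 10^{-6} - 2.1015 \cdot 10^{-14} i$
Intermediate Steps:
$\frac{1}{\left(\frac{\sqrt{-164318 - 124768}}{368449} + \frac{F{\left(128,245 \right)}}{184100}\right) - 263511} = \frac{1}{\left(\frac{\sqrt{-164318 - 124768}}{368449} - \frac{130}{184100}\right) - 263511} = \frac{1}{\left(\sqrt{-289086} \cdot \frac{1}{368449} - \frac{13}{18410}\right) - 263511} = \frac{1}{\left(i \sqrt{289086} \cdot \frac{1}{368449} - \frac{13}{18410}\right) - 263511} = \frac{1}{\left(\frac{i \sqrt{289086}}{368449} - \frac{13}{18410}\right) - 263511} = \frac{1}{\left(- \frac{13}{18410} + \frac{i \sqrt{289086}}{368449}\right) - 263511} = \frac{1}{- \frac{4851237523}{18410} + \frac{i \sqrt{289086}}{368449}}$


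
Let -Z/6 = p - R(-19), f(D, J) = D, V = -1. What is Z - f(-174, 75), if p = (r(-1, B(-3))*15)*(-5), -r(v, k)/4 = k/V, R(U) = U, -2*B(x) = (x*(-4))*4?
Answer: -43140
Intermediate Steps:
B(x) = 8*x (B(x) = -x*(-4)*4/2 = -(-4*x)*4/2 = -(-8)*x = 8*x)
r(v, k) = 4*k (r(v, k) = -4*k/(-1) = -4*k*(-1) = -(-4)*k = 4*k)
p = 7200 (p = ((4*(8*(-3)))*15)*(-5) = ((4*(-24))*15)*(-5) = -96*15*(-5) = -1440*(-5) = 7200)
Z = -43314 (Z = -6*(7200 - 1*(-19)) = -6*(7200 + 19) = -6*7219 = -43314)
Z - f(-174, 75) = -43314 - 1*(-174) = -43314 + 174 = -43140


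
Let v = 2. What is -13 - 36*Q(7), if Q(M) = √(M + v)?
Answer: -121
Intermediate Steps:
Q(M) = √(2 + M) (Q(M) = √(M + 2) = √(2 + M))
-13 - 36*Q(7) = -13 - 36*√(2 + 7) = -13 - 36*√9 = -13 - 36*3 = -13 - 108 = -121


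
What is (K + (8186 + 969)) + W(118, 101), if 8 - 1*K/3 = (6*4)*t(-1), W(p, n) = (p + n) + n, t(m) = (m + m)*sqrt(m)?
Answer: 9499 + 144*I ≈ 9499.0 + 144.0*I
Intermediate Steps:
t(m) = 2*m**(3/2) (t(m) = (2*m)*sqrt(m) = 2*m**(3/2))
W(p, n) = p + 2*n (W(p, n) = (n + p) + n = p + 2*n)
K = 24 + 144*I (K = 24 - 3*6*4*2*(-1)**(3/2) = 24 - 72*2*(-I) = 24 - 72*(-2*I) = 24 - (-144)*I = 24 + 144*I ≈ 24.0 + 144.0*I)
(K + (8186 + 969)) + W(118, 101) = ((24 + 144*I) + (8186 + 969)) + (118 + 2*101) = ((24 + 144*I) + 9155) + (118 + 202) = (9179 + 144*I) + 320 = 9499 + 144*I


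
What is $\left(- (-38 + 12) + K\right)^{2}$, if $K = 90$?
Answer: $13456$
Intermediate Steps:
$\left(- (-38 + 12) + K\right)^{2} = \left(- (-38 + 12) + 90\right)^{2} = \left(\left(-1\right) \left(-26\right) + 90\right)^{2} = \left(26 + 90\right)^{2} = 116^{2} = 13456$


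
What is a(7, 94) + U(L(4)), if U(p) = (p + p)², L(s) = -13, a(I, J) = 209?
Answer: 885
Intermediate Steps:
U(p) = 4*p² (U(p) = (2*p)² = 4*p²)
a(7, 94) + U(L(4)) = 209 + 4*(-13)² = 209 + 4*169 = 209 + 676 = 885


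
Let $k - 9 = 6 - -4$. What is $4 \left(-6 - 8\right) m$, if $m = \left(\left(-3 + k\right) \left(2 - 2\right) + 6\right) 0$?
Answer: $0$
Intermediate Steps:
$k = 19$ ($k = 9 + \left(6 - -4\right) = 9 + \left(6 + 4\right) = 9 + 10 = 19$)
$m = 0$ ($m = \left(\left(-3 + 19\right) \left(2 - 2\right) + 6\right) 0 = \left(16 \cdot 0 + 6\right) 0 = \left(0 + 6\right) 0 = 6 \cdot 0 = 0$)
$4 \left(-6 - 8\right) m = 4 \left(-6 - 8\right) 0 = 4 \left(-14\right) 0 = \left(-56\right) 0 = 0$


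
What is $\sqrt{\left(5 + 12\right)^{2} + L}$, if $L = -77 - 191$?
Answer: $\sqrt{21} \approx 4.5826$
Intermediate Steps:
$L = -268$ ($L = -77 - 191 = -268$)
$\sqrt{\left(5 + 12\right)^{2} + L} = \sqrt{\left(5 + 12\right)^{2} - 268} = \sqrt{17^{2} - 268} = \sqrt{289 - 268} = \sqrt{21}$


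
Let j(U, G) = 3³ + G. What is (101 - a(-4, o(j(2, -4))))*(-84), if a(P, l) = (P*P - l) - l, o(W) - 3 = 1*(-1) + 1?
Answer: -7644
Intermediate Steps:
j(U, G) = 27 + G
o(W) = 3 (o(W) = 3 + (1*(-1) + 1) = 3 + (-1 + 1) = 3 + 0 = 3)
a(P, l) = P² - 2*l (a(P, l) = (P² - l) - l = P² - 2*l)
(101 - a(-4, o(j(2, -4))))*(-84) = (101 - ((-4)² - 2*3))*(-84) = (101 - (16 - 6))*(-84) = (101 - 1*10)*(-84) = (101 - 10)*(-84) = 91*(-84) = -7644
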